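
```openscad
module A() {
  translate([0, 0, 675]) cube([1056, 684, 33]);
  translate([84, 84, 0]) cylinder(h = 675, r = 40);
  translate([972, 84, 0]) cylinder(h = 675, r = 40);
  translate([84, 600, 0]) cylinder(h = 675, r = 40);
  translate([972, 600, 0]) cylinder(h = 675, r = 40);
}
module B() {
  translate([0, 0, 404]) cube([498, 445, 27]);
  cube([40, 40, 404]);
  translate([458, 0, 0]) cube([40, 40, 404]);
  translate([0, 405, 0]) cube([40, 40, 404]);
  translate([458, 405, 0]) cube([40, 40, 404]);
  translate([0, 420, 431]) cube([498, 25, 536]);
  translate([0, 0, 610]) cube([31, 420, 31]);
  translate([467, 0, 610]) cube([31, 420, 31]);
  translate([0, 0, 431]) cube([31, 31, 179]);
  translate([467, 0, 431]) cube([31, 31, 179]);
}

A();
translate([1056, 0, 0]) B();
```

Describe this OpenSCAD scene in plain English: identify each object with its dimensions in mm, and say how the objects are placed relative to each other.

A is a table with a 1056×684 mm rectangular top, 33 mm thick, top surface at z = 708 mm, supported by four round legs of 80 mm diameter, each leg's bounding box inset 44 mm from the nearest pair of top edges, running from the floor.

B is a chair: 498×445 mm seat, 27 mm thick, top at z = 431 mm, on four 40 mm square corner legs flush with the seat edges. A 25 mm thick backrest slab spans the full seat width, extending 536 mm above the seat top, its back face flush with the seat's +y edge. Two armrests of 31×31 mm section run along each side from the seat's front edge to the front of the backrest, top faces 210 mm above the seat top and outer faces flush with the seat's x-edges; a 31×31 mm post under the front of each armrest stands on the seat at the front corner.

The chair is against the table's +x side, with their −y faces flush.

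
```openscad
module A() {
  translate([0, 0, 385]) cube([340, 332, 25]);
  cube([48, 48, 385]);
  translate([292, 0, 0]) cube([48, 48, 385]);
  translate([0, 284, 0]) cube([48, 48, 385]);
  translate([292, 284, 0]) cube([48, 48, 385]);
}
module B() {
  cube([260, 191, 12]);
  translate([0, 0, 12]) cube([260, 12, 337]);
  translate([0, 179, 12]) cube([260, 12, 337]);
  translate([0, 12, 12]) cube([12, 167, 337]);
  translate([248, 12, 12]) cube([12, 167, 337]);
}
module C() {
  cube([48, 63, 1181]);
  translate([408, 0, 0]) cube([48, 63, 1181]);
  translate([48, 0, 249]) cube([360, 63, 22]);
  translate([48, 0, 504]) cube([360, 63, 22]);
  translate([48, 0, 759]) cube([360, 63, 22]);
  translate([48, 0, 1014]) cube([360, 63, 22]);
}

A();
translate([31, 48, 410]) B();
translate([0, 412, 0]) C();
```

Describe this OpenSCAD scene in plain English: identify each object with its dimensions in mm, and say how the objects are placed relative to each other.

A is a four-legged stool. The seat is a 340×332×25 mm slab whose top surface is at z = 410 mm; four square legs, each 48×48 mm in cross-section, run from the floor (z = 0) to the underside of the seat, each flush with a corner of the seat.

B is an open-topped rectangular box: outside dimensions 260×191×349 mm, with a uniform wall and base thickness of 12 mm. The base is a full 260×191 slab on the floor; four walls sit on top of the base. The front and back walls (the −y and +y sides) span the full width; the two side walls fit between them.

C is a wooden ladder with two side rails of 48×63 mm section and 1181 mm height, set 456 mm apart overall. Between them run 4 rectangular rungs (63 mm deep, 22 mm thick), front faces flush with the rails' −y face. The bottom of the first rung is 249 mm above the floor and each subsequent rung is 255 mm higher than the one below.

The open box is on top of the stool. The ladder is on the floor beside the stool on its +y side.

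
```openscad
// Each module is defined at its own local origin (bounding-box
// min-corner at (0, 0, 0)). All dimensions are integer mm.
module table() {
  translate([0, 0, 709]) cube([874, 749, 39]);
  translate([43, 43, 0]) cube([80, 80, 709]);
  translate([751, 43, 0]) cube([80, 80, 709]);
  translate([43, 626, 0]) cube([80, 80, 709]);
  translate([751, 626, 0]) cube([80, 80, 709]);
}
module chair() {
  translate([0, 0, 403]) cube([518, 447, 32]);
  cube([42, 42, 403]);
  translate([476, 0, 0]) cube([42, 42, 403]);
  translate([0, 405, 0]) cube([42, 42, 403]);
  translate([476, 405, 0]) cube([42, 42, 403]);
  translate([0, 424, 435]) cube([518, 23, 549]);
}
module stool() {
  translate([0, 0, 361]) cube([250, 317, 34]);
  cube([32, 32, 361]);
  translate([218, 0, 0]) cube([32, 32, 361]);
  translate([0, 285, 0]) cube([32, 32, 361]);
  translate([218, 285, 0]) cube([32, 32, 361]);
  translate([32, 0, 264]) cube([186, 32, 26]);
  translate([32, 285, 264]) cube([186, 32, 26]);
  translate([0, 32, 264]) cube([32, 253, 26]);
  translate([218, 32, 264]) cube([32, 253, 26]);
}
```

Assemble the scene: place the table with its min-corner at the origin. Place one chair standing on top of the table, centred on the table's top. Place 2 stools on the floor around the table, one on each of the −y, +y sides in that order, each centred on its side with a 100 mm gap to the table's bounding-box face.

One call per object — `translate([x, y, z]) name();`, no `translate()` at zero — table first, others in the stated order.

table();
translate([178, 151, 748]) chair();
translate([312, -417, 0]) stool();
translate([312, 849, 0]) stool();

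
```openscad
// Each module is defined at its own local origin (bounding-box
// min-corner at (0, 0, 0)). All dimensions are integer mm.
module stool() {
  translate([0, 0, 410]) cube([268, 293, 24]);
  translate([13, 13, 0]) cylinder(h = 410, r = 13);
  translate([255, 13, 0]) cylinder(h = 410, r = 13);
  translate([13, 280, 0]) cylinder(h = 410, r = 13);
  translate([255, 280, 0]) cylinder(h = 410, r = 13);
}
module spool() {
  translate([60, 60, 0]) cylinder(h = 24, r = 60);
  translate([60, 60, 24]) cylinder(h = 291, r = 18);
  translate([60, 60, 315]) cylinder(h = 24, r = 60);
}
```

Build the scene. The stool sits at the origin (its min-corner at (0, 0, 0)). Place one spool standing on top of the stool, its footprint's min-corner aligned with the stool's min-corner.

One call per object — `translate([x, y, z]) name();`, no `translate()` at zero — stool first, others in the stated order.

stool();
translate([0, 0, 434]) spool();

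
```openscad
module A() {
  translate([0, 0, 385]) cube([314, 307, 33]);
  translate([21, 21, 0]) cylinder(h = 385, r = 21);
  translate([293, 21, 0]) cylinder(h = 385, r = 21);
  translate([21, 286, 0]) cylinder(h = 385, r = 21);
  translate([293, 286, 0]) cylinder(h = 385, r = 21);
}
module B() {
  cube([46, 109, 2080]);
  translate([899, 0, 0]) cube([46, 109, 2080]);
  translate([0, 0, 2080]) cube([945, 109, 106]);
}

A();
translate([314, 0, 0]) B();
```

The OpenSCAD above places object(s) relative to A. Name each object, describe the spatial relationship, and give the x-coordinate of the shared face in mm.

A is a stool. B is a door frame. The door frame is against the stool's +x side, with their −y faces flush. The x-coordinate of the shared face is 314 mm.

The stool's +x face and the door frame's −x face are both at x = 314 mm.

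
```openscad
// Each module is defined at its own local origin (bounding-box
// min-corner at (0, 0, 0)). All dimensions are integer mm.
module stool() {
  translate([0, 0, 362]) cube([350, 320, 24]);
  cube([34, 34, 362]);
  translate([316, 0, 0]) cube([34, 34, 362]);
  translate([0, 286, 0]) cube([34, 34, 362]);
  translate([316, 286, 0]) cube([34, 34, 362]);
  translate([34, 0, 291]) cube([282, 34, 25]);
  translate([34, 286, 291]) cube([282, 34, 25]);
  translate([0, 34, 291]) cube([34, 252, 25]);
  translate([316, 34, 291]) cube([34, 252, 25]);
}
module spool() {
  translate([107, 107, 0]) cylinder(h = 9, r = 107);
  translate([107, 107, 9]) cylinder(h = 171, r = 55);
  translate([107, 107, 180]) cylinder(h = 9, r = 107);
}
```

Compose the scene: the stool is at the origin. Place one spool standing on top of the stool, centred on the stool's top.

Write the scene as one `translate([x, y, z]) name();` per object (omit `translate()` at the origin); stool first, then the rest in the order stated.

stool();
translate([68, 53, 386]) spool();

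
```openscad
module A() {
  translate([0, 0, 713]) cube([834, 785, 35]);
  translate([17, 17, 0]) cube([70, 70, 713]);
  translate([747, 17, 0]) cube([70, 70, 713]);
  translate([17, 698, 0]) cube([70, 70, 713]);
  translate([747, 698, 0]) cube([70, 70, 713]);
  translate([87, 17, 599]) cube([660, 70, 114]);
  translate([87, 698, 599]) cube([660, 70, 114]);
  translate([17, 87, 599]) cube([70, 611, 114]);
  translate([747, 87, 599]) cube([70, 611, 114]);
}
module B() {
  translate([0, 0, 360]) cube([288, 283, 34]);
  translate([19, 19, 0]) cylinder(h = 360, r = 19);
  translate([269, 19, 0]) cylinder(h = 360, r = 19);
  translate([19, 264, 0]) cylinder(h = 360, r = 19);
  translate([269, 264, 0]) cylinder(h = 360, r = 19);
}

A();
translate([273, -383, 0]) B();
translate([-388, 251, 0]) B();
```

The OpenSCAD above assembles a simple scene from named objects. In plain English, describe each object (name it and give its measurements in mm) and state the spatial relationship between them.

A is a rectangular dining table. The top is 834×785×35 mm with its upper surface at z = 748 mm. It stands on four 70×70 mm square legs, each inset 17 mm from the nearest pair of top edges, running from the floor to the underside of the top. Four apron rails, 70 mm thick and 114 mm tall, run between adjacent legs with their top edges flush with the underside of the top and their outer faces flush with the legs' outer faces.

B is a simple wooden stool: a rectangular seat 288 mm (x) by 283 mm (y), 34 mm thick, top face at z = 394 mm, on four round legs, each 38 mm in diameter. The legs rest on z = 0, each leg's axis is inset half a diameter from the nearest pair of seat edges (so the leg's bounding box is flush with the corner).

Two stools sit around the table at the −y, −x sides.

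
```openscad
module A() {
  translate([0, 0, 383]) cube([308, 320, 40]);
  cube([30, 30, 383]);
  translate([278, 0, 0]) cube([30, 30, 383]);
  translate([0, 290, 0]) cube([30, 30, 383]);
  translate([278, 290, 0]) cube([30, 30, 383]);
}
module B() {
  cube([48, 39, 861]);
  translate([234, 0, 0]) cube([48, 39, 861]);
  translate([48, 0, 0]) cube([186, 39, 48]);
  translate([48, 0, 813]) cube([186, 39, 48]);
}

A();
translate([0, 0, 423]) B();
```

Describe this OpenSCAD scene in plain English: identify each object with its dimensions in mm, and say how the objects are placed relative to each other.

A is a four-legged stool. The seat is 308×320 mm, 40 mm thick, top at z = 423 mm. It stands on four square legs, each 30×30 mm in cross-section, from z = 0 to the seat underside, each flush with a corner of the seat.

B is a rectangular picture frame lying in the x–z plane (depth along y). The opening is 186 mm wide (x) by 765 mm tall (z), surrounded by a border 48 mm wide on all four sides. The frame is 39 mm deep and is made of two full-height vertical stiles with two horizontal rails fitted between them.

The picture frame is on top of the stool.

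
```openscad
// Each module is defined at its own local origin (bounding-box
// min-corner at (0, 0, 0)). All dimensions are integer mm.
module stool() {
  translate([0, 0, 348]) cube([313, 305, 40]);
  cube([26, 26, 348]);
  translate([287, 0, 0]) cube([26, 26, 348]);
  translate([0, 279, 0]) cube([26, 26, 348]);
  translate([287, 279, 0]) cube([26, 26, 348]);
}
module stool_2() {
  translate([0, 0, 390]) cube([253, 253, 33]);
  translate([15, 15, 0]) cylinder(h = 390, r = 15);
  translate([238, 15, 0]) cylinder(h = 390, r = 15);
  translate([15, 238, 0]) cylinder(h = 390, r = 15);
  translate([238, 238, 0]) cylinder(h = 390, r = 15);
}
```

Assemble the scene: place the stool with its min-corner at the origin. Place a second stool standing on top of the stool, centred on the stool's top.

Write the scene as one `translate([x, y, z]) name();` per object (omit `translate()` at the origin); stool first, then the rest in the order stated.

stool();
translate([30, 26, 388]) stool_2();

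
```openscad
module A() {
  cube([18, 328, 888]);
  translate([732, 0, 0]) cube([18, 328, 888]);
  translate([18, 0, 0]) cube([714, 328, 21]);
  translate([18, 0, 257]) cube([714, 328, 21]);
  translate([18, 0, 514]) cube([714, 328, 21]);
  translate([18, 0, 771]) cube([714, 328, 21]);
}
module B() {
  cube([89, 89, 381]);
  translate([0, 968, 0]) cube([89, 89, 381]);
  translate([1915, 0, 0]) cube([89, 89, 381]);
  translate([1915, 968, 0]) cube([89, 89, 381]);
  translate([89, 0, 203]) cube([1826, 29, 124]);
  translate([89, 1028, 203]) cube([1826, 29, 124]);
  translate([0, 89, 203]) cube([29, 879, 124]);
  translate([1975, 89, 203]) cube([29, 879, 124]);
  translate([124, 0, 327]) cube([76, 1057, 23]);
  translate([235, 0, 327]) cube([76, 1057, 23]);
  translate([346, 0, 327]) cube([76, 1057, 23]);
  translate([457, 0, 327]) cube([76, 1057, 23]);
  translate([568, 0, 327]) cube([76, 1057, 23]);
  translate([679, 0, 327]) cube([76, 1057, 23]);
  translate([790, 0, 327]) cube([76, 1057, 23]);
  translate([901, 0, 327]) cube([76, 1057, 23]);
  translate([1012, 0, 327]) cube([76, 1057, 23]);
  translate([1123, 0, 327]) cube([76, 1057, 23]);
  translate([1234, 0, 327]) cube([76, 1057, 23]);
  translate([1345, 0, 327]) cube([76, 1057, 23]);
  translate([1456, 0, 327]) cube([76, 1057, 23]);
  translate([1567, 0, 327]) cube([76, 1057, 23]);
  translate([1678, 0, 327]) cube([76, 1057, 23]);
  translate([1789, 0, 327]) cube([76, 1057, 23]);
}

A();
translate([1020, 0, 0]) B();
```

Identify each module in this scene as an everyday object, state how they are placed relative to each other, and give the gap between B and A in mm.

The bed frame's nearest face is 270 mm from the bookshelf's +x face.

A is a bookshelf. B is a bed frame. The bed frame is on the floor beside the bookshelf on its +x side. The gap between the bed frame and the bookshelf is 270 mm.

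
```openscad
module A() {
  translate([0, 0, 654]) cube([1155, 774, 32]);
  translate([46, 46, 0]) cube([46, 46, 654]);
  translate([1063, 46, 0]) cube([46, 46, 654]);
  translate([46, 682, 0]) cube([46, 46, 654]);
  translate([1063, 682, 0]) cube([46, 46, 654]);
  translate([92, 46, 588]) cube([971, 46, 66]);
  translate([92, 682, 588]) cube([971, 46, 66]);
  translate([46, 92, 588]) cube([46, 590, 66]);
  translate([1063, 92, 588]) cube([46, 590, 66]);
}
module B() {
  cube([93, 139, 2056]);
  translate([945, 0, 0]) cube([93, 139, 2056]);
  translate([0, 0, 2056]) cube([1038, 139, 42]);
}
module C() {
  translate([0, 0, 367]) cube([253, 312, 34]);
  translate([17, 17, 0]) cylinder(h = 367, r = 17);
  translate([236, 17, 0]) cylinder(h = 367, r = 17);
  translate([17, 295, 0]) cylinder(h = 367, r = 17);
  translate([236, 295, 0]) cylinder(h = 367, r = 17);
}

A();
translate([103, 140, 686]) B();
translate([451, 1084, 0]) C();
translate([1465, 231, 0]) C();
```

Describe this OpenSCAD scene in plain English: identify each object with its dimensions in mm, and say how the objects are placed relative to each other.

A is a rectangular dining table. The top is 1155×774×32 mm with its upper surface at z = 686 mm. It stands on four 46×46 mm square legs, each inset 46 mm from the nearest pair of top edges, running from the floor to the underside of the top. Four apron rails, 46 mm thick and 66 mm tall, run between adjacent legs with their top edges flush with the underside of the top and their outer faces flush with the legs' outer faces.

B is a rectangular door frame: two vertical jambs of 93×139 mm section, 2056 mm tall, with a clear opening 852 mm wide between their inner faces. A header 42 mm tall and 139 mm deep lies on top of the jambs and spans the full outside width.

C is a simple wooden stool: a rectangular seat 253 mm (x) by 312 mm (y), 34 mm thick, top face at z = 401 mm, on four round legs, each 34 mm in diameter. The legs rest on z = 0, each leg's axis is inset half a diameter from the nearest pair of seat edges (so the leg's bounding box is flush with the corner).

The door frame is on top of the table. Two stools sit around the table at the +y, +x sides.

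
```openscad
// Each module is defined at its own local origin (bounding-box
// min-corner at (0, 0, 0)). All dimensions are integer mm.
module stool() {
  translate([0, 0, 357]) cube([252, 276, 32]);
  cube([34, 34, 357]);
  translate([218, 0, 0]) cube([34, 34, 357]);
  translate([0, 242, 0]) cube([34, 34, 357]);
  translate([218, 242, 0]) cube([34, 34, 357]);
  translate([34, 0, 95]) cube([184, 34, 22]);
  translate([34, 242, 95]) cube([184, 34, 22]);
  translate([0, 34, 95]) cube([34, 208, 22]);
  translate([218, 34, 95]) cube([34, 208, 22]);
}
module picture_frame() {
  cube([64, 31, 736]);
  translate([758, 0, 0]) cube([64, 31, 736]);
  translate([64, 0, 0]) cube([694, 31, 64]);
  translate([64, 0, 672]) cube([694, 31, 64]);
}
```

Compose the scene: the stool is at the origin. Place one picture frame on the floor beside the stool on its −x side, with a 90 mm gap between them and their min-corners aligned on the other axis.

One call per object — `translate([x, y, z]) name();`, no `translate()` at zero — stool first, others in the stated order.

stool();
translate([-912, 0, 0]) picture_frame();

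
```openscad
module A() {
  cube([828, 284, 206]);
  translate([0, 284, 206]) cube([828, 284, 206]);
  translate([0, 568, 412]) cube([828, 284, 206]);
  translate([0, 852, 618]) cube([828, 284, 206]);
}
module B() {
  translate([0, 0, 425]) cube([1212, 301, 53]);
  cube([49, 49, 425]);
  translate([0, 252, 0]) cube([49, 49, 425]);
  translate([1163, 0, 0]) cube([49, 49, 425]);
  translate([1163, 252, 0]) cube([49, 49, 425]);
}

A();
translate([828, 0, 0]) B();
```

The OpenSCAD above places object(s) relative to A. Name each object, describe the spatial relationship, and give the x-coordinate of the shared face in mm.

A is a staircase. B is a bench. The bench is against the staircase's +x side, with their −y faces flush. The x-coordinate of the shared face is 828 mm.

The staircase's +x face and the bench's −x face are both at x = 828 mm.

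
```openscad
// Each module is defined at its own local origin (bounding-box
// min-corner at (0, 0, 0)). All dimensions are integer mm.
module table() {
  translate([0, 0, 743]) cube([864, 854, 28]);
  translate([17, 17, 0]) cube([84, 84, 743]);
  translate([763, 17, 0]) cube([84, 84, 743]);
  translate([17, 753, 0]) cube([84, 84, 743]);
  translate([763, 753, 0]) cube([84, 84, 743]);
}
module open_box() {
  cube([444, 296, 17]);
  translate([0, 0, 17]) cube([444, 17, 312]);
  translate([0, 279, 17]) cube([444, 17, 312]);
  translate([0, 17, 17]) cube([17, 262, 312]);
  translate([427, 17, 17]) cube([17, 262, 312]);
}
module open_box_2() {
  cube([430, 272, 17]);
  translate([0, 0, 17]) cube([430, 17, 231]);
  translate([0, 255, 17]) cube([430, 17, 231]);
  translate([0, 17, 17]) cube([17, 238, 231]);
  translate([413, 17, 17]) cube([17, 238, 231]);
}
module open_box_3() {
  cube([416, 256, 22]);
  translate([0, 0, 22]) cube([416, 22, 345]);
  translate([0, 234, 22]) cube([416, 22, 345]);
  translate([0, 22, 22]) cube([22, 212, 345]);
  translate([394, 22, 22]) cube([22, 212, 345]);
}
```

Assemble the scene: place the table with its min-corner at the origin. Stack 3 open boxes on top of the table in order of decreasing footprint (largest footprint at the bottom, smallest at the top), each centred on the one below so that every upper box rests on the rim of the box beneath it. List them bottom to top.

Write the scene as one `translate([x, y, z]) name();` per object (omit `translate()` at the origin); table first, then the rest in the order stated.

table();
translate([210, 279, 771]) open_box();
translate([217, 291, 1100]) open_box_2();
translate([224, 299, 1348]) open_box_3();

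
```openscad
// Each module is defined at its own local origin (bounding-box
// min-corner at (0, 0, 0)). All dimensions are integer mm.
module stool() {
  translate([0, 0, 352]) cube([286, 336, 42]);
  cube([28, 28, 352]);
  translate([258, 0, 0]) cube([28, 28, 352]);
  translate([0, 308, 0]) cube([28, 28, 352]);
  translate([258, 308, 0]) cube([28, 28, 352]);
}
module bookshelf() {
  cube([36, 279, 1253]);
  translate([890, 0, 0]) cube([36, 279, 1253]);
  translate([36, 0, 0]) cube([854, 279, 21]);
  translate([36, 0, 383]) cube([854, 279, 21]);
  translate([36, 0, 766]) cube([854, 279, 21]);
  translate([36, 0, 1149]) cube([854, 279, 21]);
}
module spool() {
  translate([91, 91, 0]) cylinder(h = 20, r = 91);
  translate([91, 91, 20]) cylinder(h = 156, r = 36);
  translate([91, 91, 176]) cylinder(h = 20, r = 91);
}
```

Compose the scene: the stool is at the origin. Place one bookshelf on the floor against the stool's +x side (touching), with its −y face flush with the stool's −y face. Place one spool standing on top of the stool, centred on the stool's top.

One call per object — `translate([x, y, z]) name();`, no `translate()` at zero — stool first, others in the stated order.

stool();
translate([286, 0, 0]) bookshelf();
translate([52, 77, 394]) spool();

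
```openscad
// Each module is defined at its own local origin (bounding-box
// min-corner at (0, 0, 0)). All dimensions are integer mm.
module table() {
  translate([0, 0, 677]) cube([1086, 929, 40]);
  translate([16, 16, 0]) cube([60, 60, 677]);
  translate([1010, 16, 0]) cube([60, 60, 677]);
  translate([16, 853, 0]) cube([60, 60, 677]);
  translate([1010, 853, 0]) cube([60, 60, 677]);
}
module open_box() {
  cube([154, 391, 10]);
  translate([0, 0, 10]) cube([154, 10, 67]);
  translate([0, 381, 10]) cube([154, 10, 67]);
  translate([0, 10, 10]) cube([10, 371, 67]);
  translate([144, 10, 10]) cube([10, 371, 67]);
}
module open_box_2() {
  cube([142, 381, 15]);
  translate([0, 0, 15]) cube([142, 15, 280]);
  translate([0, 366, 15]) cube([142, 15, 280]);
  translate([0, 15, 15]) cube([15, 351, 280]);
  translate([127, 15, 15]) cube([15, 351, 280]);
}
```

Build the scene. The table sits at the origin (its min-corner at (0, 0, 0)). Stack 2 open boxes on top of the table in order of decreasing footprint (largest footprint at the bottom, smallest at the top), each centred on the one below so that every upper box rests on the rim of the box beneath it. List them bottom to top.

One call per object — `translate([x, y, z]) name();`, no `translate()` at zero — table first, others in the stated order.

table();
translate([466, 269, 717]) open_box();
translate([472, 274, 794]) open_box_2();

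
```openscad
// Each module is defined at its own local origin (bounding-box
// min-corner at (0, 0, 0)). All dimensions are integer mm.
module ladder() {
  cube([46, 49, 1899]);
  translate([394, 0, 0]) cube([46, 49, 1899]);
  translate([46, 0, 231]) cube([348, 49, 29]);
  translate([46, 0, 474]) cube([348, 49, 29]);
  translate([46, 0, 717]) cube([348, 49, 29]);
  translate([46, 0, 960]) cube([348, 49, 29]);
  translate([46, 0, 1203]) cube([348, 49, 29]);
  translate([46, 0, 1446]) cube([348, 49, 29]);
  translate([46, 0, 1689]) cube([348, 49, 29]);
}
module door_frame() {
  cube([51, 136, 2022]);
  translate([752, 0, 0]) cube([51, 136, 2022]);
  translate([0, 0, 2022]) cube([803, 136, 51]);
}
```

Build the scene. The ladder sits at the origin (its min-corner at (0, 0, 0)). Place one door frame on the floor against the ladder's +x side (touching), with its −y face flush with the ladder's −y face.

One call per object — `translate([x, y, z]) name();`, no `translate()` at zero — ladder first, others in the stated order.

ladder();
translate([440, 0, 0]) door_frame();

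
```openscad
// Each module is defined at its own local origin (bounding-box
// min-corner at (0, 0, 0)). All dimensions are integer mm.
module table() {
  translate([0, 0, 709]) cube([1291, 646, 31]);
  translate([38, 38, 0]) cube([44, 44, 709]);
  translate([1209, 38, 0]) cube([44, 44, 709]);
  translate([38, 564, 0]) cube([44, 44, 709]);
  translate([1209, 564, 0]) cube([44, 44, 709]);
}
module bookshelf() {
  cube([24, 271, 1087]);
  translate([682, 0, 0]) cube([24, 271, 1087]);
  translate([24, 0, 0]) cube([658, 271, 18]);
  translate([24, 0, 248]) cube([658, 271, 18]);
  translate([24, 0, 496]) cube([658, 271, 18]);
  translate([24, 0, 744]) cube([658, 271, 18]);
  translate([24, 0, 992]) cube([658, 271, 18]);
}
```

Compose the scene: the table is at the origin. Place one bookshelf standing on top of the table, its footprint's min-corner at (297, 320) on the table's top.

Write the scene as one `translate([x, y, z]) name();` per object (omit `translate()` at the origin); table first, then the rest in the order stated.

table();
translate([297, 320, 740]) bookshelf();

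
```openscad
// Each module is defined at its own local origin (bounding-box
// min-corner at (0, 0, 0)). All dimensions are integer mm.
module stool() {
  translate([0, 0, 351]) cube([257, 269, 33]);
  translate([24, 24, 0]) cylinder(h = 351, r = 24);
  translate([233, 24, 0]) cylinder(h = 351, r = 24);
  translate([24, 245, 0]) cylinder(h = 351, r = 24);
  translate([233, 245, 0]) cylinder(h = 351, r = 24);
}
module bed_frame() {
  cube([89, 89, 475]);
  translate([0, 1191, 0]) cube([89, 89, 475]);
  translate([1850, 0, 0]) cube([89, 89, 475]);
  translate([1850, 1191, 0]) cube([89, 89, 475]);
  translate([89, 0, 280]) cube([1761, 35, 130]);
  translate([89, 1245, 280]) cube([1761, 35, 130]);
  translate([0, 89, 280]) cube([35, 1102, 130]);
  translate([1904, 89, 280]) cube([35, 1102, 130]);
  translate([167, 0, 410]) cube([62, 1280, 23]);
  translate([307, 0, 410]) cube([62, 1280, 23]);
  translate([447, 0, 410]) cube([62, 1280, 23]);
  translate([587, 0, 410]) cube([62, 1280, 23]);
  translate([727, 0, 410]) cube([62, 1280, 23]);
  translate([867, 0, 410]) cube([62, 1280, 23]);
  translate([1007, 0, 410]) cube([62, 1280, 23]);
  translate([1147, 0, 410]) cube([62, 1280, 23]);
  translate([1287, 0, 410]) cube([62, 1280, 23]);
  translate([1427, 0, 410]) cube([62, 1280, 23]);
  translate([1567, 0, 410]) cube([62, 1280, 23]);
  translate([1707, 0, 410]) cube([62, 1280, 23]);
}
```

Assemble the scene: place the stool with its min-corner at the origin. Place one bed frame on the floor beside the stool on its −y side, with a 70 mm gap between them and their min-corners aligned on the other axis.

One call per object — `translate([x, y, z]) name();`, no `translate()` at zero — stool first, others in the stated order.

stool();
translate([0, -1350, 0]) bed_frame();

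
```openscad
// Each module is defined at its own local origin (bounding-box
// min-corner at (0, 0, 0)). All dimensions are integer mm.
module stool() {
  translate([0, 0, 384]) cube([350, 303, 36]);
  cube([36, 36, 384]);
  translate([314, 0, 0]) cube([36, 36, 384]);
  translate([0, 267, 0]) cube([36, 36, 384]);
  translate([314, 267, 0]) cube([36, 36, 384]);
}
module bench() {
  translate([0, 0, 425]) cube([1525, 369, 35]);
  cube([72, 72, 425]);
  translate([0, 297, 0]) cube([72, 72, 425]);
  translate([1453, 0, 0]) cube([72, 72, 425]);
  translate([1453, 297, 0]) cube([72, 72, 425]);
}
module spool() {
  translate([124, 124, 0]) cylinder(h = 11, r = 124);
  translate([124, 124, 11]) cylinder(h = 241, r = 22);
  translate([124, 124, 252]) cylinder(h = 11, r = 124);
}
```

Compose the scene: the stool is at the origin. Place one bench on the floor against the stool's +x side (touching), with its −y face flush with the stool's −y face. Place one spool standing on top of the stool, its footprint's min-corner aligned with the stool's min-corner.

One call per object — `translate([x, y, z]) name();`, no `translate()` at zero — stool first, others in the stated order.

stool();
translate([350, 0, 0]) bench();
translate([0, 0, 420]) spool();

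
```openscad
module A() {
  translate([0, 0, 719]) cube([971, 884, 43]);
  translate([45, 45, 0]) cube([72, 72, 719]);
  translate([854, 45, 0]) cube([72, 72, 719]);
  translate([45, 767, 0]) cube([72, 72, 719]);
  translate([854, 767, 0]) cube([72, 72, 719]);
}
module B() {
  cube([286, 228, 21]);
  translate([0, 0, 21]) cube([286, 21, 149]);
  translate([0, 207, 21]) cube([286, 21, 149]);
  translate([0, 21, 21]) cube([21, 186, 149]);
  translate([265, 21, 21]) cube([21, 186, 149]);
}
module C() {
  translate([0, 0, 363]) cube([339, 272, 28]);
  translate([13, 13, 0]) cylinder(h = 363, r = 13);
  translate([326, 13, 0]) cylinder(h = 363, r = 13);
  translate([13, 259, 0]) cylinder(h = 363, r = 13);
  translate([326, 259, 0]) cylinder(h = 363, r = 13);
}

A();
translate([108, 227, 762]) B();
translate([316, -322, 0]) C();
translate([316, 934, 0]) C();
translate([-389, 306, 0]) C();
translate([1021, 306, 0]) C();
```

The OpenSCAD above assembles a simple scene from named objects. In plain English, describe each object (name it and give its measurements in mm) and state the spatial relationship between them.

A is a table with a 971×884 mm rectangular top, 43 mm thick, top surface at z = 762 mm, supported by four 72×72 mm square legs, each inset 45 mm from the nearest pair of top edges, running from the floor.

B is an open storage box with external size 286×228×170 mm and wall thickness 21 mm (the base is also 21 mm thick). The base covers the whole footprint; the four walls stand on the base, with the y-facing walls full-width and the x-facing walls fitting between their inner faces.

C is a four-legged stool. The seat is a 339×272×28 mm slab whose top surface is at z = 391 mm; four round legs, each 26 mm in diameter, run from the floor (z = 0) to the underside of the seat, each leg's axis is inset half a diameter from the nearest pair of seat edges (so the leg's bounding box is flush with the corner).

The open box is on top of the table. Four stools sit around the table at the −y, +y, −x, +x sides.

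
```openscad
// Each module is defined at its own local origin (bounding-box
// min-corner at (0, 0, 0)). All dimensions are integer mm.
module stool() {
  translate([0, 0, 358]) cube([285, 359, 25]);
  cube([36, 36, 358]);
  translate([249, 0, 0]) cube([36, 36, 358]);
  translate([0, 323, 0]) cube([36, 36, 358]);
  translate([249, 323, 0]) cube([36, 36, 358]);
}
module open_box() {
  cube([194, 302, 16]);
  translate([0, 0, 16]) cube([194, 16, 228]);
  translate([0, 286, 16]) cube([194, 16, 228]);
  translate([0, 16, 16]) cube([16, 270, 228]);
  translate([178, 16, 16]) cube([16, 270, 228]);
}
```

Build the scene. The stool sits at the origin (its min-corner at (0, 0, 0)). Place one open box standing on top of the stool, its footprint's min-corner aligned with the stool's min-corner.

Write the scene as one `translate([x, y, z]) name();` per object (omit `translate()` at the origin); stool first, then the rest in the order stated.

stool();
translate([0, 0, 383]) open_box();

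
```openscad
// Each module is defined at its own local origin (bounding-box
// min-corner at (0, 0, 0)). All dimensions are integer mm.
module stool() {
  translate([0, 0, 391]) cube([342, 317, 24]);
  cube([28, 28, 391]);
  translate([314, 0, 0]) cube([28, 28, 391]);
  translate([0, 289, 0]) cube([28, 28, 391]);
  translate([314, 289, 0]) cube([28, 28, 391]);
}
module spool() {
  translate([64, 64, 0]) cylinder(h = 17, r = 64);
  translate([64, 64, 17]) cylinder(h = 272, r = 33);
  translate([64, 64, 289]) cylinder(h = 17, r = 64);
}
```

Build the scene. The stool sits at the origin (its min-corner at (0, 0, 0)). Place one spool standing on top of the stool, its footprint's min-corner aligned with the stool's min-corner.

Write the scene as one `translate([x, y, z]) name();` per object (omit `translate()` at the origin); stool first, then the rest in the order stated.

stool();
translate([0, 0, 415]) spool();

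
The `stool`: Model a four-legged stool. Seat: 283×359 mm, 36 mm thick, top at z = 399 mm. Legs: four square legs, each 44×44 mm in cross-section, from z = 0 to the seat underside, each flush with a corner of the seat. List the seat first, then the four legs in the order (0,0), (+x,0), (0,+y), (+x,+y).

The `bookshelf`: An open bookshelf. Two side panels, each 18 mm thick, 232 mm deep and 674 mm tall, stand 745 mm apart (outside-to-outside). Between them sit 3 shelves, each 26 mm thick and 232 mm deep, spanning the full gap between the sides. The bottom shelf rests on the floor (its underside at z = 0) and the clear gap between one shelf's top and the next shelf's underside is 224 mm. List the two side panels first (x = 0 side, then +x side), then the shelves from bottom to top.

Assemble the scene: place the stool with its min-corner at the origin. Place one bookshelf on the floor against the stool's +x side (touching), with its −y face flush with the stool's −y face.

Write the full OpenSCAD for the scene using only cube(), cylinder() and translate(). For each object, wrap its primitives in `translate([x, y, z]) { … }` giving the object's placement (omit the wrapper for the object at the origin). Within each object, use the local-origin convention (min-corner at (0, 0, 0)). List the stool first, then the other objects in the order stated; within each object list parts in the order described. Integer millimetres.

translate([0, 0, 363]) cube([283, 359, 36]);
cube([44, 44, 363]);
translate([239, 0, 0]) cube([44, 44, 363]);
translate([0, 315, 0]) cube([44, 44, 363]);
translate([239, 315, 0]) cube([44, 44, 363]);
translate([283, 0, 0]) {
  cube([18, 232, 674]);
  translate([727, 0, 0]) cube([18, 232, 674]);
  translate([18, 0, 0]) cube([709, 232, 26]);
  translate([18, 0, 250]) cube([709, 232, 26]);
  translate([18, 0, 500]) cube([709, 232, 26]);
}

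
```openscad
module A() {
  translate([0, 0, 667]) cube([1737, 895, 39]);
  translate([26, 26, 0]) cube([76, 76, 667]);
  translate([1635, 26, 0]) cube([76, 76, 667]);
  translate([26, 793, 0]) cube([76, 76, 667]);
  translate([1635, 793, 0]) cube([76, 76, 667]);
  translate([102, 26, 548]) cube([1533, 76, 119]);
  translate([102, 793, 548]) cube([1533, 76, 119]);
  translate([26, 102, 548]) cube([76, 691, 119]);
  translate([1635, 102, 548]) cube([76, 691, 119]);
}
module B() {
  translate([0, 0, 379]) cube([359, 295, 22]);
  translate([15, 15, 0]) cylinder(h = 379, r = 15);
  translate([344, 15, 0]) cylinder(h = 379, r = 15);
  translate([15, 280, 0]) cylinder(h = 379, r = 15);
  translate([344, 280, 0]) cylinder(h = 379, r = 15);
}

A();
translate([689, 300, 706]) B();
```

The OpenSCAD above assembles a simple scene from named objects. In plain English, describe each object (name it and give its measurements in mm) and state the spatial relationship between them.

A is a rectangular dining table. The top is 1737×895×39 mm with its upper surface at z = 706 mm. It stands on four 76×76 mm square legs, each inset 26 mm from the nearest pair of top edges, running from the floor to the underside of the top. Four apron rails, 76 mm thick and 119 mm tall, run between adjacent legs with their top edges flush with the underside of the top and their outer faces flush with the legs' outer faces.

B is a four-legged stool. The seat is 359×295 mm, 22 mm thick, top at z = 401 mm. It stands on four round legs, each 30 mm in diameter, from z = 0 to the seat underside, each leg's axis is inset half a diameter from the nearest pair of seat edges (so the leg's bounding box is flush with the corner).

The stool is on top of the table, centred.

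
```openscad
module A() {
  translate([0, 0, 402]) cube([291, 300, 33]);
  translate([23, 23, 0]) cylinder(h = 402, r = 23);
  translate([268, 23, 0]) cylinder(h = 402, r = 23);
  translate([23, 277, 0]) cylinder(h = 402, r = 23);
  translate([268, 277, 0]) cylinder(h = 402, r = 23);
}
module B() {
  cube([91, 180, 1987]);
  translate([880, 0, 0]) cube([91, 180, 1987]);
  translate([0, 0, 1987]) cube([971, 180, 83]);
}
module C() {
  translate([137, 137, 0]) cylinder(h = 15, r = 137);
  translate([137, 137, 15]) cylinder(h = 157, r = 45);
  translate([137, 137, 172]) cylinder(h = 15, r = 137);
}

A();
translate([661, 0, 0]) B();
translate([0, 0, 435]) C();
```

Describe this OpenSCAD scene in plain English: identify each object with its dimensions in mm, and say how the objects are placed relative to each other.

A is a four-legged stool. The seat is a 291×300×33 mm slab whose top surface is at z = 435 mm; four round legs, each 46 mm in diameter, run from the floor (z = 0) to the underside of the seat, each leg's axis is inset half a diameter from the nearest pair of seat edges (so the leg's bounding box is flush with the corner).

B is a door frame. The clear opening is 789 mm wide and 1987 mm high. Two 91 mm wide jambs, 180 mm deep, stand either side of the opening from the floor to the top of the opening. A 83 mm thick head sits across the top of both jambs, spanning the full outside width of the frame.

C is a spool: two coaxial disc flanges of radius 137 mm and thickness 15 mm, joined by a core cylinder of radius 45 mm and height 157 mm. The lower flange rests on z = 0 and the three cylinders share a vertical axis.

The door frame is on the floor beside the stool on its +x side. The spool is on top of the stool.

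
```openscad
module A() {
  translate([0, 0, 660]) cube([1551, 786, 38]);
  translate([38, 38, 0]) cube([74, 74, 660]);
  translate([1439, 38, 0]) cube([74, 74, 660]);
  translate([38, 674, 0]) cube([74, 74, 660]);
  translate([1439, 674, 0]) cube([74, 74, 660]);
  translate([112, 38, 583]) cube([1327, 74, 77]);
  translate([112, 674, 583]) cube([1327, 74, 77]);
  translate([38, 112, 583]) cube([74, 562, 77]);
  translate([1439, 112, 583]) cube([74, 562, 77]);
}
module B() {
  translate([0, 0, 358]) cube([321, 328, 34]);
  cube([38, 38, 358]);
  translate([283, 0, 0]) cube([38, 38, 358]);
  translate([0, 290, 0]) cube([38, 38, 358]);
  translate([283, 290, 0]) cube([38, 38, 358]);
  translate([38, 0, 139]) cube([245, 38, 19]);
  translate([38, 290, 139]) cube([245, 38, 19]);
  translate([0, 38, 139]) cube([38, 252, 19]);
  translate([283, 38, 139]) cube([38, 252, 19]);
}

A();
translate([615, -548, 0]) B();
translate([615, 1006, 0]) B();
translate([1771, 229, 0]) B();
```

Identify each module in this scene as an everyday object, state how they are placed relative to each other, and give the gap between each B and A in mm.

Each stool's nearest face is 220 mm from the table's bounding box.

A is a table. B is a stool. Three stools sit around the table at the −y, +y, +x sides. The gap between each stool and the table is 220 mm.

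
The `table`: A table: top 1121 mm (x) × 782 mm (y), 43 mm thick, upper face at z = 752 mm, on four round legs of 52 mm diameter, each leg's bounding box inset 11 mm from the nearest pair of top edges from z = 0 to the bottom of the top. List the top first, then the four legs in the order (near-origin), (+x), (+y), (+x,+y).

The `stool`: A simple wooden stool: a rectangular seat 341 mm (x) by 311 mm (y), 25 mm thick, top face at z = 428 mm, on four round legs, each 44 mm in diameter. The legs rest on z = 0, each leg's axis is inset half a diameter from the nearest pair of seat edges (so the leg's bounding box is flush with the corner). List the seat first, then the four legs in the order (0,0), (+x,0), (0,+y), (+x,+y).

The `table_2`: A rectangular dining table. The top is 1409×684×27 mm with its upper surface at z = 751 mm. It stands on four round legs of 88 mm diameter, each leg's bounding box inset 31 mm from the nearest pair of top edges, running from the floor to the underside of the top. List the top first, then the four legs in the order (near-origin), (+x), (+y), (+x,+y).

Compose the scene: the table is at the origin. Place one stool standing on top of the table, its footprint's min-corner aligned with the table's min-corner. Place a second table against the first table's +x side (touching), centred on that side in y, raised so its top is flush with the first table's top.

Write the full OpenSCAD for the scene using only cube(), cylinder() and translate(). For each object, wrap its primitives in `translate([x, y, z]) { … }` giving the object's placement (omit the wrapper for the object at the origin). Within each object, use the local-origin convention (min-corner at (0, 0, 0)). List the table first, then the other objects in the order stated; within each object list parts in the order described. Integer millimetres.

translate([0, 0, 709]) cube([1121, 782, 43]);
translate([37, 37, 0]) cylinder(h = 709, r = 26);
translate([1084, 37, 0]) cylinder(h = 709, r = 26);
translate([37, 745, 0]) cylinder(h = 709, r = 26);
translate([1084, 745, 0]) cylinder(h = 709, r = 26);
translate([0, 0, 752]) {
  translate([0, 0, 403]) cube([341, 311, 25]);
  translate([22, 22, 0]) cylinder(h = 403, r = 22);
  translate([319, 22, 0]) cylinder(h = 403, r = 22);
  translate([22, 289, 0]) cylinder(h = 403, r = 22);
  translate([319, 289, 0]) cylinder(h = 403, r = 22);
}
translate([1121, 49, 1]) {
  translate([0, 0, 724]) cube([1409, 684, 27]);
  translate([75, 75, 0]) cylinder(h = 724, r = 44);
  translate([1334, 75, 0]) cylinder(h = 724, r = 44);
  translate([75, 609, 0]) cylinder(h = 724, r = 44);
  translate([1334, 609, 0]) cylinder(h = 724, r = 44);
}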